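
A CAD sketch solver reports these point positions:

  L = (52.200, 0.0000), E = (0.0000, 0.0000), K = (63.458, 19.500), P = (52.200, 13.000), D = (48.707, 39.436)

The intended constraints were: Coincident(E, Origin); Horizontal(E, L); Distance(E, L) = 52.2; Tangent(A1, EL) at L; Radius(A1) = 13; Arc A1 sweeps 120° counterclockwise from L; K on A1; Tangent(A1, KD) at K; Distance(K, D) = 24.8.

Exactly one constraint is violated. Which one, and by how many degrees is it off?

Tangent(A1, KD) at K — off by 6.50°.

E = (0.00, 0.00) ✓; E.y = 0.00, L.y = 0.00 ✓; |EL| = 52.20 ✓; ∠(PL, LE) = 90.00° ✓; |PL| = 13.00 ✓; bearing(P→K) − bearing(P→L) = 120.0° ✓; |PK| = 13.00 ✓; ∠(PK, KD) = 83.50° ✗; |KD| = 24.80 ✓.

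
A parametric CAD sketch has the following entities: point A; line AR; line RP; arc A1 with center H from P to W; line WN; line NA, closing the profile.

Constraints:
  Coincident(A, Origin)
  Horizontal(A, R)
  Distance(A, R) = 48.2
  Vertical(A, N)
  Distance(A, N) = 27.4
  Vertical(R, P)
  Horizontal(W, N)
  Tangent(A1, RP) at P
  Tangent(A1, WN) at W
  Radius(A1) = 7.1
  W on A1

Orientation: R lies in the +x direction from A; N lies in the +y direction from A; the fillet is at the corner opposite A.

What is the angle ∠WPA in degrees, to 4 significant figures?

67.84°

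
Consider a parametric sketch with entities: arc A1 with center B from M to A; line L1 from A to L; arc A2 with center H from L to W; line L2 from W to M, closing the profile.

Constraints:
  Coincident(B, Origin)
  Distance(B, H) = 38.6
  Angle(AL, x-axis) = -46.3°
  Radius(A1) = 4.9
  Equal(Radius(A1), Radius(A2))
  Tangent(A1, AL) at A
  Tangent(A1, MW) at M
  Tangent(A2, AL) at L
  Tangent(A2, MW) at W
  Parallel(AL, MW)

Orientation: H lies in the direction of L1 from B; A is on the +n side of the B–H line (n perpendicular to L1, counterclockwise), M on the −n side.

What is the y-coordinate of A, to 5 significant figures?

3.3853

The slot axis is L1's direction at -46.3°, so u = (cos -46.3°, sin -46.3°) = (0.69088, -0.72297) and n = (−sin -46.3°, cos -46.3°) = (0.72297, 0.69088). B is at the origin and H lies 38.6 along u from B, so H = 38.6·u = (26.668, -27.907). Tangency of A1 to both parallel lines with radius 4.9 puts A and M at B ± 4.9·n: A = (3.5425, 3.3853), M = (-3.5425, -3.3853). So A.y = 3.3853.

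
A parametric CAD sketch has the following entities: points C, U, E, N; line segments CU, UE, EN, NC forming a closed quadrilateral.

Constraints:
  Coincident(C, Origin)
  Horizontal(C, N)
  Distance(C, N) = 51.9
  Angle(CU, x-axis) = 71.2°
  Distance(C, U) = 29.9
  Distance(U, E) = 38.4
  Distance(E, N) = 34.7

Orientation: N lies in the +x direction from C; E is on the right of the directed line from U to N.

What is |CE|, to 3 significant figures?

20.5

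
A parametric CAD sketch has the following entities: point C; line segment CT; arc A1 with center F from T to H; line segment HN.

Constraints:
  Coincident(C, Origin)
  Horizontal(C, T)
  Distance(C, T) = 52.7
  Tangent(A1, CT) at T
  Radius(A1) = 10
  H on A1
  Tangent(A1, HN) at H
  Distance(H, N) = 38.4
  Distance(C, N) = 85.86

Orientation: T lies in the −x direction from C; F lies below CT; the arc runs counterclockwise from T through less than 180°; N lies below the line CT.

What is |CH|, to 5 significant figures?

62.595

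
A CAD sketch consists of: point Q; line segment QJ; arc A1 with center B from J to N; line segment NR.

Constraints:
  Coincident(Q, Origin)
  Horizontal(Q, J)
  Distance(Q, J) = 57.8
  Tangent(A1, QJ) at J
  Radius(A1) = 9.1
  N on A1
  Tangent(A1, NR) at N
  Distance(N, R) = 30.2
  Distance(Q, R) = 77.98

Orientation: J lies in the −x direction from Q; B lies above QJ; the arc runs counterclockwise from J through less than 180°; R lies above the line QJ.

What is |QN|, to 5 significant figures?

52.292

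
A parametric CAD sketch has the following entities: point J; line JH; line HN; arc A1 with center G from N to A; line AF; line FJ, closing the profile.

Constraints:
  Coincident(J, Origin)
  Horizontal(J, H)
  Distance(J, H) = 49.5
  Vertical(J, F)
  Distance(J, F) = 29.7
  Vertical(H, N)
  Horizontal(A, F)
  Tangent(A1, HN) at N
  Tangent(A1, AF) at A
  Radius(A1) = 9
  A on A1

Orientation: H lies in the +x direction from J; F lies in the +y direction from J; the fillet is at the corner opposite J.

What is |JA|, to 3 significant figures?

50.2

J is at the origin; J and H share the same y with |JH| = 49.5 and H on the +x side, so H = (49.5, 0.00). J and F share the same x with |JF| = 29.7 and F on the +y side, so F = (0.00, 29.7). The virtual corner opposite J is at (49.5, 29.7). Tangency of A1 to HN means the radius GN is perpendicular to HN and the tangent condition forces GA to be normal to AF, with radius 9.0, so the center G sits 9.0 in from both sides at G = (40.5, 20.7). That places the tangent points at N = (49.5, 20.7) on HN and A = (40.5, 29.7) on AF. Then |JA| = |A − J| = 50.2.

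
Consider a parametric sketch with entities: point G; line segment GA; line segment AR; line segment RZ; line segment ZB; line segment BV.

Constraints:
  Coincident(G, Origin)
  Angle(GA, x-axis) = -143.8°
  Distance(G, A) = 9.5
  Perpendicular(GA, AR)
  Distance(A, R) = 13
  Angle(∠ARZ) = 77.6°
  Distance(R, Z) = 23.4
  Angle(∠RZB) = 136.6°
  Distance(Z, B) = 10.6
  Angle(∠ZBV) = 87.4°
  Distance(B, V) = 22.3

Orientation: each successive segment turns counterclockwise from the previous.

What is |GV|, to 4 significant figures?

12.48

G is at the origin; GA runs at -143.8° with length 9.5, so A = (-7.666, -5.611). GA is perpendicular to AR, so AR runs at -53.80°; with |AR| = 13.0, R = (0.01175, -16.10). ∠ARZ = 77.6° gives RZ at 48.60° from the x-axis; with |RZ| = 23.4, Z = (15.49, 1.451). ∠RZB = 136.6° gives ZB at 92.00° from the x-axis; with |ZB| = 10.6, B = (15.12, 12.04). ∠ZBV = 87.4° gives BV at -175.4° from the x-axis; with |BV| = 22.3, V = (-7.112, 10.26). Then |GV| = |V − G| = 12.48.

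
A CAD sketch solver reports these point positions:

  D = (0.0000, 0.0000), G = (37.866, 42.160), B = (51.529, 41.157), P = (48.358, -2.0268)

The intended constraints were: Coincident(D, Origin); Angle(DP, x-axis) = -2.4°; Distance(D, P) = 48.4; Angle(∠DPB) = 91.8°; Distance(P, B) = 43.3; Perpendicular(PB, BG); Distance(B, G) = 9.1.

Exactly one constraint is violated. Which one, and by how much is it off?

Distance(B, G) = 9.1 — off by 4.60.

D = (0.00, 0.00) ✓; DP at -2.400° ✓; |DP| = 48.40 ✓; ∠DPB = 91.80° ✓; |PB| = 43.30 ✓; ∠(PB, BG) = 90.00° ✓; |BG| = 13.70 ✗.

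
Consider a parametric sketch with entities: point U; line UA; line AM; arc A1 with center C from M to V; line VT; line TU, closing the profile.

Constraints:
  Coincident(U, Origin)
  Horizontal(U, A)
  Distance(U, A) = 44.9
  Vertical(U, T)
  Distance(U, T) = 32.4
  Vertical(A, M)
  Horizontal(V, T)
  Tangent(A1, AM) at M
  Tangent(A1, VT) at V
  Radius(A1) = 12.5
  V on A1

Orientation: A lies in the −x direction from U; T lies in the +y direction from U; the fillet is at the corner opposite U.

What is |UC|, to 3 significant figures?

38.0

U is at the origin; UA is horizontal with |UA| = 44.9 and A on the −x side, so A = (-44.9, 0.00). UT is vertical with |UT| = 32.4 and T on the +y side, so T = (0.00, 32.4). The virtual corner opposite U is at (-44.9, 32.4). A1 meets AM tangentially, so CM is at right angles to AM and tangency of A1 to VT means the radius CV is perpendicular to VT, with radius 12.5, so the center C sits 12.5 in from both sides at C = (-32.4, 19.9). Then |UC| = |C − U| = 38.0.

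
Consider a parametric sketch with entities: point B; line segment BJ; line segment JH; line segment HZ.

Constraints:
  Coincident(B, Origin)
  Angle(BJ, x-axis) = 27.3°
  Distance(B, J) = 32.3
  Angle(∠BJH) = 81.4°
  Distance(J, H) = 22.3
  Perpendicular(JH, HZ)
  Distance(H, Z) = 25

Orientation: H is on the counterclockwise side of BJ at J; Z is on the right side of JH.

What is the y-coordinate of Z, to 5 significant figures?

47.538

∠BJH = 81.4°, so JH runs at 27.3° + (180° − 81.4°) = 125.90° from the x-axis; with |JH| = 22.3, H = J + 22.3·(cos 125.90°, sin 125.90°) = (15.626, 32.878). JH ⟂ HZ; with |HZ| = 25.0 on the right of JH, Z = H + 25.0·(0.81004, 0.58637) = (35.877, 47.538). So Z.y = 47.538.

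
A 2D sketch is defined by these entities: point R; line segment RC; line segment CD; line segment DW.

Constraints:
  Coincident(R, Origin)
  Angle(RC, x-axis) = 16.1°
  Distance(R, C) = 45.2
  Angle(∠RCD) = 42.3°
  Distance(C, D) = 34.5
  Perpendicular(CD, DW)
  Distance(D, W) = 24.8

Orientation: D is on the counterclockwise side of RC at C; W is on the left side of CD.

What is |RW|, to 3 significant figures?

5.72

R is at the origin; RC runs at 16.1° with length 45.2, so C = 45.2·(cos 16.1°, sin 16.1°) = (43.4, 12.5). ∠RCD = 42.3°, so CD runs at 16.1° + (180° − 42.3°) = 154° from the x-axis; with |CD| = 34.5, D = C + 34.5·(cos 154°, sin 154°) = (12.5, 27.8). CD ⟂ DW; with |DW| = 24.8 on the left of CD, W = D + 24.8·(-0.442, -0.897) = (1.52, 5.51). Then |RW| = |W − R| = 5.72.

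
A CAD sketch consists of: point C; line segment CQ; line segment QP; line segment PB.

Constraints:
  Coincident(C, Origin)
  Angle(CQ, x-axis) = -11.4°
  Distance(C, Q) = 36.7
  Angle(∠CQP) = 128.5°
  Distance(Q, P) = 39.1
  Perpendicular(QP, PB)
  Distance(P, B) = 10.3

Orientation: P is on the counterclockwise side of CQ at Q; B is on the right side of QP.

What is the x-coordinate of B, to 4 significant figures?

72.52

∠CQP = 128.5°, so QP runs at -11.4° + (180° − 128.5°) = 40.10° from the x-axis; with |QP| = 39.1, P = Q + 39.1·(cos 40.10°, sin 40.10°) = (65.88, 17.93). The perpendicularity gives PB at right angles to QP; with |PB| = 10.3 on the right of QP, B = P + 10.3·(0.6441, -0.7649) = (72.52, 10.05). So B.x = 72.52.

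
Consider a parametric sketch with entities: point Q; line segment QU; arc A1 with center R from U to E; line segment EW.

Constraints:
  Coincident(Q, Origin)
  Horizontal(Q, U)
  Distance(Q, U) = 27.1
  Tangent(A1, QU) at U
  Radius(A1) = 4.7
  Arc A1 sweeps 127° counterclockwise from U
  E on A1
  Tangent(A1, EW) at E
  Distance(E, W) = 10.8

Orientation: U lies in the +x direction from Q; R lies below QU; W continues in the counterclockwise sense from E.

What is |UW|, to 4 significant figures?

16.39

Q is at the origin; QU is horizontal with |QU| = 27.1 and U on the +x side, so U = (27.10, 0.000). Tangency of A1 to QU means the radius RU is perpendicular to QU, so R = U + (0, -4.7) = (27.10, -4.700). On A1, U sits at bearing 90° from R; a 127° counterclockwise sweep puts E at bearing 217°, so E = R + 4.7·(cos 217°, sin 217°) = (23.35, -7.529). Tangency of A1 to EW means the radius RE is perpendicular to EW, so EW runs along (−sin 217°, cos 217°); with |EW| = 10.8, W = (29.85, -16.15). Then |UW| = |W − U| = 16.39.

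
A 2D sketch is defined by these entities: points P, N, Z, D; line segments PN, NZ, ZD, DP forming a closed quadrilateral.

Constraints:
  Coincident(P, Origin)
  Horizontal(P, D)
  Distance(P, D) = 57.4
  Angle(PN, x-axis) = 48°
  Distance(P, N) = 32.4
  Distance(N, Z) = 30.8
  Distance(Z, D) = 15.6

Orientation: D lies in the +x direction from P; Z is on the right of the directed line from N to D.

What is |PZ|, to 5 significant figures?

41.826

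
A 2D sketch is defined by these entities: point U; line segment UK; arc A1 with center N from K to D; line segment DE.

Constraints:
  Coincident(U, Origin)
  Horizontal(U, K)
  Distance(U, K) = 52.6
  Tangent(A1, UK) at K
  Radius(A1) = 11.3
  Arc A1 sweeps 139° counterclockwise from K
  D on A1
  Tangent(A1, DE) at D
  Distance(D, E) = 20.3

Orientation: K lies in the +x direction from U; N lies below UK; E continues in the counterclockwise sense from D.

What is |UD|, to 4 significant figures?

49.35

Tangency of A1 to UK means the radius NK is perpendicular to UK, so N = K + (0, -11.3) = (52.60, -11.30). On A1, K sits at bearing 90° from N; a 139° counterclockwise sweep puts D at bearing 229°, so D = N + 11.3·(cos 229°, sin 229°) = (45.19, -19.83). Then |UD| = |D − U| = 49.35.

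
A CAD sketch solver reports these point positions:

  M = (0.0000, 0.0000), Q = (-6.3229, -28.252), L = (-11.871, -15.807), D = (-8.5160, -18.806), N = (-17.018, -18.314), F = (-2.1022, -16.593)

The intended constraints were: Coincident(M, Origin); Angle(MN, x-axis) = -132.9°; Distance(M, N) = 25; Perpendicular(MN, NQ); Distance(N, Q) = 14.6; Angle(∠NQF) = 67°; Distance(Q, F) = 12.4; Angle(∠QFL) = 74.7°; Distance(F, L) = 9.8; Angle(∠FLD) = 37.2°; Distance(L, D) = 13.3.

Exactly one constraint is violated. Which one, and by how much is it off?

Distance(L, D) = 13.3 — off by 8.80.

M = (0.00, 0.00) ✓; MN at -132.9° ✓; |MN| = 25.00 ✓; ∠(MN, NQ) = 90.00° ✓; |NQ| = 14.60 ✓; ∠NQF = 67.00° ✓; |QF| = 12.40 ✓; ∠QFL = 74.70° ✓; |FL| = 9.800 ✓; ∠FLD = 37.19° ✓; |LD| = 4.500 ✗.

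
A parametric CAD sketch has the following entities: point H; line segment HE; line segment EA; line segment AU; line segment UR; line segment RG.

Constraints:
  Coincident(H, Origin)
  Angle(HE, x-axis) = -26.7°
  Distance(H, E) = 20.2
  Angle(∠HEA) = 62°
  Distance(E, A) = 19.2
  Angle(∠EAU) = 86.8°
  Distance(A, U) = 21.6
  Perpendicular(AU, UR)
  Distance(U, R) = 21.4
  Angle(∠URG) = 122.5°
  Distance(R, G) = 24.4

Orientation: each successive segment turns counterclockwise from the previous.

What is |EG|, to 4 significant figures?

15.34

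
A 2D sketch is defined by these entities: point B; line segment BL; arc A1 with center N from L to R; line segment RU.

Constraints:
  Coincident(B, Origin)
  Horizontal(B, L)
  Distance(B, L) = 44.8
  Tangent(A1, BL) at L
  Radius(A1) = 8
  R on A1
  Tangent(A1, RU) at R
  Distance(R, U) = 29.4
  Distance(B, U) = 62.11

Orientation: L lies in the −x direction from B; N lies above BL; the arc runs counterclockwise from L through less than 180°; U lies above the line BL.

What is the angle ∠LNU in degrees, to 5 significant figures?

172.10°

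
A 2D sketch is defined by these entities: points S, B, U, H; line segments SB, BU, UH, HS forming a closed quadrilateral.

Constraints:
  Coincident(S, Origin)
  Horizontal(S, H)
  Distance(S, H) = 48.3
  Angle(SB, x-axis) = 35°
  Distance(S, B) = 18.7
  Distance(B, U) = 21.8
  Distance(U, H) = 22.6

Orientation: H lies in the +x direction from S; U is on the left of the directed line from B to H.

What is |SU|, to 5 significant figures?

40.219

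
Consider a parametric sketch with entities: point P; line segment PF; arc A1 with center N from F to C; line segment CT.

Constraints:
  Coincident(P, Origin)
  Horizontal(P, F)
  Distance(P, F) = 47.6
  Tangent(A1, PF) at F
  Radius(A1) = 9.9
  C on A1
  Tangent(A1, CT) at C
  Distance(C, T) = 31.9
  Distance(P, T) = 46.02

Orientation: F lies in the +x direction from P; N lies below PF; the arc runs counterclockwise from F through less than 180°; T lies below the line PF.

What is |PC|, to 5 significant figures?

38.826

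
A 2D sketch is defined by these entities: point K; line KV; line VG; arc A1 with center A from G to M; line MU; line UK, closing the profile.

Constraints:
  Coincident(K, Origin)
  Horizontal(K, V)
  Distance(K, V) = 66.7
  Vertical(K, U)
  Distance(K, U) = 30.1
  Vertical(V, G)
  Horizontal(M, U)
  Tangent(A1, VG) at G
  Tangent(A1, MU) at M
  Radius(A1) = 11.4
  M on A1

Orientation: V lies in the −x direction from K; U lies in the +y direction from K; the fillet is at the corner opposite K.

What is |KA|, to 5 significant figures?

58.376

K is at the origin; KV is horizontal with |KV| = 66.7 and V on the −x side, so V = (-66.700, 0.0000). K and U share the same x with |KU| = 30.1 and U on the +y side, so U = (0.0000, 30.100). The virtual corner opposite K is at (-66.700, 30.100). A1 meets VG tangentially, so AG is at right angles to VG and tangency of A1 to MU means the radius AM is perpendicular to MU, with radius 11.4, so the center A sits 11.4 in from both sides at A = (-55.300, 18.700). Then |KA| = |A − K| = 58.376.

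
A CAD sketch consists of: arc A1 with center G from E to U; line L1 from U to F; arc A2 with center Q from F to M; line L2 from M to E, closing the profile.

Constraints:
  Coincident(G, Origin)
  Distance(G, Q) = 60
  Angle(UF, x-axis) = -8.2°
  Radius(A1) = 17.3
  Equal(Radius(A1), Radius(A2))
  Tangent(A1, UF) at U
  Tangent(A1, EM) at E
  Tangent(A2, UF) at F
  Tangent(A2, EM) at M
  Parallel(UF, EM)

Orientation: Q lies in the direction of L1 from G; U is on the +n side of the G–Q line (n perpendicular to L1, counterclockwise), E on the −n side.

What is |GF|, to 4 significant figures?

62.44

The slot axis is L1's direction at -8.2°, so u = (cos -8.2°, sin -8.2°) = (0.9898, -0.1426) and n = (−sin -8.2°, cos -8.2°) = (0.1426, 0.9898). G is at the origin and Q lies 60.0 along u from G, so Q = 60.0·u = (59.39, -8.558). Tangency of A1 to both parallel lines with radius 17.3 puts U and E at G ± 17.3·n: U = (2.467, 17.12), E = (-2.467, -17.12). Equal radii place F and M the same way about Q: F = Q + 17.3·n = (61.85, 8.565), M = Q − 17.3·n = (56.92, -25.68). Then |GF| = |F − G| = 62.44.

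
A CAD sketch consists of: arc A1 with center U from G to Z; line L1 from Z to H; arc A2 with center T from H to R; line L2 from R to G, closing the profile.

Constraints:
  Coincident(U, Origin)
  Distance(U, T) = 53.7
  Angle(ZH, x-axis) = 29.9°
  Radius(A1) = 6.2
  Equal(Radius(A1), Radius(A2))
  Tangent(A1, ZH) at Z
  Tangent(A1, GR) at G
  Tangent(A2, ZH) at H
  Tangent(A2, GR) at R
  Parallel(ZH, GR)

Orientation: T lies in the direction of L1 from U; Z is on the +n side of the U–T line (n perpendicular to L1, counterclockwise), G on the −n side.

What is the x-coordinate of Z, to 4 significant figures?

-3.091

The slot axis is L1's direction at 29.9°, so u = (cos 29.9°, sin 29.9°) = (0.8669, 0.4985) and n = (−sin 29.9°, cos 29.9°) = (-0.4985, 0.8669). U is at the origin and T lies 53.7 along u from U, so T = 53.7·u = (46.55, 26.77). Tangency of A1 to both parallel lines with radius 6.2 puts Z and G at U ± 6.2·n: Z = (-3.091, 5.375), G = (3.091, -5.375). So Z.x = -3.091.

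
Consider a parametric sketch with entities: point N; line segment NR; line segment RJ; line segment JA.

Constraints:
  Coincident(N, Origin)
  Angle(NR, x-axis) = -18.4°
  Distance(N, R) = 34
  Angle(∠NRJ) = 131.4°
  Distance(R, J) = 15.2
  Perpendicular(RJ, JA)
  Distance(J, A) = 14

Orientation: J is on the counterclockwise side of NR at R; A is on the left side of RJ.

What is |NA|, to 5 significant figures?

39.401

N is at the origin; NR runs at -18.4° with length 34.0, so R = 34.0·(cos -18.4°, sin -18.4°) = (32.262, -10.732). ∠NRJ = 131.4°, so RJ runs at -18.4° + (180° − 131.4°) = 30.200° from the x-axis; with |RJ| = 15.2, J = R + 15.2·(cos 30.200°, sin 30.200°) = (45.399, -3.0862). The perpendicularity gives JA at right angles to RJ; with |JA| = 14.0 on the left of RJ, A = J + 14.0·(-0.50302, 0.86427) = (38.356, 9.0137). Then |NA| = |A − N| = 39.401.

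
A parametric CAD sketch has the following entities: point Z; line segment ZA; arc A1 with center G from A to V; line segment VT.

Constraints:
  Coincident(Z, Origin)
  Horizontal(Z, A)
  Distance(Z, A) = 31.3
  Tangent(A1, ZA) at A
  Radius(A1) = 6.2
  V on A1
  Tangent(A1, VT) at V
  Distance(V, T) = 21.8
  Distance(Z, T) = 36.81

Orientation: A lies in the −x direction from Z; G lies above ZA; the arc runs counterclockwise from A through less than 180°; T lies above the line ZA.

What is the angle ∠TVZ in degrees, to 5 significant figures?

100.97°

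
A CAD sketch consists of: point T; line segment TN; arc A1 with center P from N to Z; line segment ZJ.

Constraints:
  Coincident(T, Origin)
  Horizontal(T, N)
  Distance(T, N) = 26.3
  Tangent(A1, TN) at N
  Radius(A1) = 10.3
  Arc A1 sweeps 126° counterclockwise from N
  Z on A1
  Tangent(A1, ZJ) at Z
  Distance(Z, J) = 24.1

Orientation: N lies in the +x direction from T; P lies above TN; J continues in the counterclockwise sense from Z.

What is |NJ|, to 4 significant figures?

36.32

T is at the origin; TN is horizontal with |TN| = 26.3 and N on the +x side, so N = (26.30, 0.000). Tangency of A1 to TN means the radius PN is perpendicular to TN, so P = N + (0, 10.3) = (26.30, 10.30). On A1, N sits at bearing -90° from P; a 126° counterclockwise sweep puts Z at bearing 36°, so Z = P + 10.3·(cos 36°, sin 36°) = (34.63, 16.35). The tangent condition forces PZ to be normal to ZJ, so ZJ runs along (−sin 36°, cos 36°); with |ZJ| = 24.1, J = (20.47, 35.85). Then |NJ| = |J − N| = 36.32.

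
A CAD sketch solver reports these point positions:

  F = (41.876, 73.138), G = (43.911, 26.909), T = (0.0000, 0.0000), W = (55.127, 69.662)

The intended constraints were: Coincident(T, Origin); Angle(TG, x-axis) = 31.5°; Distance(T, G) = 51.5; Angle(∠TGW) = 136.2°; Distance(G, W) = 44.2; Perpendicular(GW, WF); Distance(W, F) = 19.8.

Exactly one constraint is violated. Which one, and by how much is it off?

Distance(W, F) = 19.8 — off by 6.10.

T = (0.00, 0.00) ✓; TG at 31.50° ✓; |TG| = 51.50 ✓; ∠TGW = 136.2° ✓; |GW| = 44.20 ✓; ∠(GW, WF) = 90.00° ✓; |WF| = 13.70 ✗.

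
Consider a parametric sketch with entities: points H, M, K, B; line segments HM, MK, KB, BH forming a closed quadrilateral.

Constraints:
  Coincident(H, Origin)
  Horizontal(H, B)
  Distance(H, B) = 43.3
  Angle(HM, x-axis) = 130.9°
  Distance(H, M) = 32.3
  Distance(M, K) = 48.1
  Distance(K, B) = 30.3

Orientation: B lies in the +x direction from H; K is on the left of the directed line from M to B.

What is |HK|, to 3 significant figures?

37.1

Checks: |MK| = 48.10 ✓; |KB| = 30.30 ✓.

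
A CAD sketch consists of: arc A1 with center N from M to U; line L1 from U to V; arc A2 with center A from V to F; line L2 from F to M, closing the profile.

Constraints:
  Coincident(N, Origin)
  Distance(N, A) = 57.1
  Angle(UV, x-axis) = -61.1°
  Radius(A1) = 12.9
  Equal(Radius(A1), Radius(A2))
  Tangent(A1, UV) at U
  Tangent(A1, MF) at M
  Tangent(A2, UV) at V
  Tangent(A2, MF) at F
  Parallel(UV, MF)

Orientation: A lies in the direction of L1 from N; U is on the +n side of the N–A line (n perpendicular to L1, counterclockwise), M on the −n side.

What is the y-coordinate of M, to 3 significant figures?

-6.23

N is at the origin and A lies 57.1 along u from N, so A = 57.1·u = (27.6, -50.0). Tangency of A1 to both parallel lines with radius 12.9 puts U and M at N ± 12.9·n: U = (11.3, 6.23), M = (-11.3, -6.23). So M.y = -6.23.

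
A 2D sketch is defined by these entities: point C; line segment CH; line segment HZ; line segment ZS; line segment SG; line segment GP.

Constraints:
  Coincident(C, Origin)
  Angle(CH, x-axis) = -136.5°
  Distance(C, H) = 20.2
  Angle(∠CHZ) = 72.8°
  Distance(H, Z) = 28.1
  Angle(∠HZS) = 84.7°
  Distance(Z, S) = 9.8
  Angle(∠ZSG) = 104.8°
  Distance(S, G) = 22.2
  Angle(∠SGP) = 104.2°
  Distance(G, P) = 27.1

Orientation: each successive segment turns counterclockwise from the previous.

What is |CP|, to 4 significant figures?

32.80

C is at the origin; CH runs at -136.5° with length 20.2, so H = (-14.65, -13.90). ∠CHZ = 72.8° gives HZ at -29.30° from the x-axis; with |HZ| = 28.1, Z = (9.853, -27.66). ∠HZS = 84.7° gives ZS at 66.00° from the x-axis; with |ZS| = 9.8, S = (13.84, -18.70). ∠ZSG = 104.8° gives SG at 141.2° from the x-axis; with |SG| = 22.2, G = (-3.463, -4.793). ∠SGP = 104.2° gives GP at -143.0° from the x-axis; with |GP| = 27.1, P = (-25.11, -21.10). Then |CP| = |P − C| = 32.80.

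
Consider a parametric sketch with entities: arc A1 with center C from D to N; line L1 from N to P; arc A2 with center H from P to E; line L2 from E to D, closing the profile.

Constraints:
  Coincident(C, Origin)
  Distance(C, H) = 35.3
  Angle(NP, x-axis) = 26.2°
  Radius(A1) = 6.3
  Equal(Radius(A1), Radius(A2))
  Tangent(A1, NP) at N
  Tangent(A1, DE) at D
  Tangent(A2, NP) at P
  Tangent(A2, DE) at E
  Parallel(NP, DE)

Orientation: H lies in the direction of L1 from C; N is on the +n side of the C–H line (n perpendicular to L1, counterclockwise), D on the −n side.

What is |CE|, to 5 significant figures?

35.858

Tangency of A1 to both parallel lines with radius 6.3 puts N and D at C ± 6.3·n: N = (-2.7815, 5.6527), D = (2.7815, -5.6527). Equal radii place P and E the same way about H: P = H + 6.3·n = (28.892, 21.238), E = H − 6.3·n = (34.455, 9.9324). Then |CE| = |E − C| = 35.858.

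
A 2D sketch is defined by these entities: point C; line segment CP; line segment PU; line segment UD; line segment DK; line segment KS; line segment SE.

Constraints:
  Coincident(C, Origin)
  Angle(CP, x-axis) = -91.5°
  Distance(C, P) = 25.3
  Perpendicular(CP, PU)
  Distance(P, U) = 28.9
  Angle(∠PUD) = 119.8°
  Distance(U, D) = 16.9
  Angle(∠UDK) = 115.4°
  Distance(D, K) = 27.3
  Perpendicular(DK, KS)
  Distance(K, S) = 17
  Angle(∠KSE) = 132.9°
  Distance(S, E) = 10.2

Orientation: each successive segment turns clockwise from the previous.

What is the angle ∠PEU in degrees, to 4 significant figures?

72.66°

C is at the origin; CP runs at -91.5° with length 25.3, so P = (-0.6623, -25.29). CP ⟂ PU, so PU runs at 178.5°; with |PU| = 28.9, U = (-29.55, -24.53). ∠PUD = 119.8° gives UD at 118.3° from the x-axis; with |UD| = 16.9, D = (-37.56, -9.655). ∠UDK = 115.4° gives DK at 53.70° from the x-axis; with |DK| = 27.3, K = (-21.40, 12.35). DK is perpendicular to KS, so KS runs at -36.30°; with |KS| = 17.0, S = (-7.702, 2.283). ∠KSE = 132.9° gives SE at -83.40° from the x-axis; with |SE| = 10.2, E = (-6.529, -7.850). Then cos ∠PEU = EP·EU / (|EP||EU|), giving 72.66°.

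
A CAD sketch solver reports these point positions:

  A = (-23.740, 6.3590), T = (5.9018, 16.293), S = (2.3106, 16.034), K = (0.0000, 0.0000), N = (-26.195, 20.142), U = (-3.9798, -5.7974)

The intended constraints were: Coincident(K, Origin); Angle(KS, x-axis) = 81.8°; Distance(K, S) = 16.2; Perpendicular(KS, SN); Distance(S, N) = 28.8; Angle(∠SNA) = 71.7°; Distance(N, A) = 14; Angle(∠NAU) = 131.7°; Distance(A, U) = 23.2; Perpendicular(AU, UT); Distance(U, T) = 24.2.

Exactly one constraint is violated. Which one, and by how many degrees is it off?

Perpendicular(AU, UT) — off by 7.50°.

K = (0.00, 0.00) ✓; KS at 81.80° ✓; |KS| = 16.20 ✓; ∠(KS, SN) = 90.00° ✓; |SN| = 28.80 ✓; ∠SNA = 71.70° ✓; |NA| = 14.00 ✓; ∠NAU = 131.7° ✓; |AU| = 23.20 ✓; ∠(AU, UT) = 97.50° ✗; |UT| = 24.20 ✓.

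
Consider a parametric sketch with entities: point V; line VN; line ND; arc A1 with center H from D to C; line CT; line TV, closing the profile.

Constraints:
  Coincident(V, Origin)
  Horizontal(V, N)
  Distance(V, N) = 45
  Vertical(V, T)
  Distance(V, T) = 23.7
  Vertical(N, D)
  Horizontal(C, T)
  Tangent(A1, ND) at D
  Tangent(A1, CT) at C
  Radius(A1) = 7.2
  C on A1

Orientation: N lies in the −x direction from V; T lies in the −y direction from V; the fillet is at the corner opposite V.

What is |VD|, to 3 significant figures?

47.9

V is at the origin; VN is horizontal with |VN| = 45.0 and N on the −x side, so N = (-45.0, 0.00). VT is vertical with |VT| = 23.7 and T on the −y side, so T = (0.00, -23.7). The virtual corner opposite V is at (-45.0, -23.7). Since A1 is tangent to ND there, HD ⟂ ND and since A1 is tangent to CT there, HC ⟂ CT, with radius 7.2, so the center H sits 7.2 in from both sides at H = (-37.8, -16.5). That places the tangent points at D = (-45.0, -16.5) on ND and C = (-37.8, -23.7) on CT. Then |VD| = |D − V| = 47.9.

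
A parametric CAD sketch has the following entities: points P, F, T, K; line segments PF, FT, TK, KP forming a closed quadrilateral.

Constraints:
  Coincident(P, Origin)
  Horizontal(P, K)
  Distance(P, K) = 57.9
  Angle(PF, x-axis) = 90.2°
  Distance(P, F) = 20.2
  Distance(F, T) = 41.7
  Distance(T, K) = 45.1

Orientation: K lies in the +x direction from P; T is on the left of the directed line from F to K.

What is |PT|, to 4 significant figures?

54.17

P is at the origin; PK is horizontal with |PK| = 57.9 and K in +x, so K = (57.9, 0). PF runs at 90.2° with |PF| = 20.2, so F = (-0.07051, 20.20). T is determined by |FT| = 41.7 and |TK| = 45.1 together: it lies at the intersection of circle(F, 41.7) and circle(K, 45.1). With |FK| = 61.39, the foot of the radical line on FK is 28.29 from F and the perpendicular offset is √(41.7² − 28.29²) = 30.64. Taking the left-of-FK solution: T = (36.73, 39.82).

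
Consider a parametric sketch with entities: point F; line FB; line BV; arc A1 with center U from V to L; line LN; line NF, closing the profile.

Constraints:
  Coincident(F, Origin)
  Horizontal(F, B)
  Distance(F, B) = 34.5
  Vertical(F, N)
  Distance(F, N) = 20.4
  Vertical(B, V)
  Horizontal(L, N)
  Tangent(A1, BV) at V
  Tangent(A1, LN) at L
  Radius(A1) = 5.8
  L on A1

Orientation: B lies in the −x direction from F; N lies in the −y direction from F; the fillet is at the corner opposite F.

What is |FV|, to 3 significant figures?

37.5

F is at the origin; FB is horizontal with |FB| = 34.5 and B on the −x side, so B = (-34.5, 0.00). FN is vertical with |FN| = 20.4 and N on the −y side, so N = (0.00, -20.4). The virtual corner opposite F is at (-34.5, -20.4). The tangent condition forces UV to be normal to BV and tangency of A1 to LN means the radius UL is perpendicular to LN, with radius 5.8, so the center U sits 5.8 in from both sides at U = (-28.7, -14.6). That places the tangent points at V = (-34.5, -14.6) on BV and L = (-28.7, -20.4) on LN. Then |FV| = |V − F| = 37.5.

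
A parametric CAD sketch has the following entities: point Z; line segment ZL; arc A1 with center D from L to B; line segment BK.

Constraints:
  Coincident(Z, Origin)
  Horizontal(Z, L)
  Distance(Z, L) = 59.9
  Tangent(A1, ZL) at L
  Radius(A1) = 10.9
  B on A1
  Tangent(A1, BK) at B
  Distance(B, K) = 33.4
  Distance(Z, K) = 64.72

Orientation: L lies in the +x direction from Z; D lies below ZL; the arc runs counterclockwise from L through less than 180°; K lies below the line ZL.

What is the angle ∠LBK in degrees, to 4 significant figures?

136.2°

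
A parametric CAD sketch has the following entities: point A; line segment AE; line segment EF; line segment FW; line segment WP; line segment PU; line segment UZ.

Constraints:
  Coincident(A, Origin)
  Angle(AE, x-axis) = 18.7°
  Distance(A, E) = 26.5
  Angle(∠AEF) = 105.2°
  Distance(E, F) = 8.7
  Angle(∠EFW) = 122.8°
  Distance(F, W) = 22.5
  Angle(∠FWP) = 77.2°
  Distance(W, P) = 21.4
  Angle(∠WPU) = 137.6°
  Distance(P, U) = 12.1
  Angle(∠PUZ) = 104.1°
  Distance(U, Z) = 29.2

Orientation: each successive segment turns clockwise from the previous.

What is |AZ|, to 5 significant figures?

32.855

∠WPU = 137.6° gives PU at 101.50° from the x-axis; with |PU| = 12.1, U = (1.3503, 5.0760). ∠PUZ = 104.1° gives UZ at 25.600° from the x-axis; with |UZ| = 29.2, Z = (27.684, 17.693). Then |AZ| = |Z − A| = 32.855.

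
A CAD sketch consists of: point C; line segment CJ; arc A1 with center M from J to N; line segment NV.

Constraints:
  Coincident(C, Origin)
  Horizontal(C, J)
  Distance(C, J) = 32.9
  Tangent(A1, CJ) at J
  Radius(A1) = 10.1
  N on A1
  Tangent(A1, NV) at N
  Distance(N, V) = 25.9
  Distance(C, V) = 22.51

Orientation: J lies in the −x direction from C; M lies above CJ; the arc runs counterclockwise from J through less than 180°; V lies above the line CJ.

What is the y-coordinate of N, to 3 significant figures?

2.95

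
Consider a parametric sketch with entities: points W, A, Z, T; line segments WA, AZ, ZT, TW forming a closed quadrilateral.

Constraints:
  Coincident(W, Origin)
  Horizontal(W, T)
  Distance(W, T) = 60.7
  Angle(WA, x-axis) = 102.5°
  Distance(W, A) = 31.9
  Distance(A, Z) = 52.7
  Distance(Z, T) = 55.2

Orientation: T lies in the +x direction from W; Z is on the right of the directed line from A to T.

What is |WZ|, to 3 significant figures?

21.1

Checks: |AZ| = 52.70 ✓; |ZT| = 55.20 ✓.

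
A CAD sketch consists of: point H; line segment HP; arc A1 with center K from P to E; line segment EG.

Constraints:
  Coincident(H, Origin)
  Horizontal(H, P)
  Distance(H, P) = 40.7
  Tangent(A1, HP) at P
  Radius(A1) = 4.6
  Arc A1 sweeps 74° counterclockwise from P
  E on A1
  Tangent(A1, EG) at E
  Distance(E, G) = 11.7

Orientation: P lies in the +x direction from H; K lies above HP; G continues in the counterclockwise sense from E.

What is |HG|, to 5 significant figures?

50.497

H is at the origin; H and P share the same y with |HP| = 40.7 and P on the +x side, so P = (40.700, 0.0000). Tangency of A1 to HP means the radius KP is perpendicular to HP, so K = P + (0, 4.6) = (40.700, 4.6000). On A1, P sits at bearing -90° from K; a 74° counterclockwise sweep puts E at bearing -16°, so E = K + 4.6·(cos -16°, sin -16°) = (45.122, 3.3321). Tangency of A1 to EG means the radius KE is perpendicular to EG, so EG runs along (−sin -16°, cos -16°); with |EG| = 11.7, G = (48.347, 14.579). Then |HG| = |G − H| = 50.497.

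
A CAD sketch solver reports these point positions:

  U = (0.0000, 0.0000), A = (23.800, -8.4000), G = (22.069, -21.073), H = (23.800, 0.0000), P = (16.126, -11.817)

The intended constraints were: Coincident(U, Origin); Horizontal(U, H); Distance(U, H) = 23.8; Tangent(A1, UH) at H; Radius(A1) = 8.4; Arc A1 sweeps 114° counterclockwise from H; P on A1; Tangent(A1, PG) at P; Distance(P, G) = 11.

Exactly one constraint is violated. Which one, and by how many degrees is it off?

Tangent(A1, PG) at P — off by 8.70°.

U = (0.00, 0.00) ✓; U.y = 0.00, H.y = 0.00 ✓; |UH| = 23.80 ✓; ∠(AH, HU) = 90.00° ✓; |AH| = 8.400 ✓; bearing(A→P) − bearing(A→H) = 114.0° ✓; |AP| = 8.400 ✓; ∠(AP, PG) = 81.30° ✗; |PG| = 11.00 ✓.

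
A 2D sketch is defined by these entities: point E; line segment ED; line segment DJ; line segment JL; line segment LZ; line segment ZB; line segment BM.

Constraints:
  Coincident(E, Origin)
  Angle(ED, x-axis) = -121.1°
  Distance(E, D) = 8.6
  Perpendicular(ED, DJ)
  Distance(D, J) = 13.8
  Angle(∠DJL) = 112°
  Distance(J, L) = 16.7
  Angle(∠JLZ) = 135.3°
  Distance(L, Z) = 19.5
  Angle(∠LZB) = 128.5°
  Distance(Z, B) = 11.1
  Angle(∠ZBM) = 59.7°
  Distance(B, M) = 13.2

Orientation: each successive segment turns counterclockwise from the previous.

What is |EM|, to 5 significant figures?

15.971

E is at the origin; ED runs at -121.1° with length 8.6, so D = (-4.4422, -7.3639). ED is perpendicular to DJ, so DJ runs at -31.100°; with |DJ| = 13.8, J = (7.3743, -14.492). ∠DJL = 112.0° gives JL at 36.900° from the x-axis; with |JL| = 16.7, L = (20.729, -4.4650). ∠JLZ = 135.3° gives LZ at 81.600° from the x-axis; with |LZ| = 19.5, Z = (23.578, 14.826). ∠LZB = 128.5° gives ZB at 133.10° from the x-axis; with |ZB| = 11.1, B = (15.993, 22.931). ∠ZBM = 59.7° gives BM at -106.60° from the x-axis; with |BM| = 13.2, M = (12.222, 10.281). Then |EM| = |M − E| = 15.971.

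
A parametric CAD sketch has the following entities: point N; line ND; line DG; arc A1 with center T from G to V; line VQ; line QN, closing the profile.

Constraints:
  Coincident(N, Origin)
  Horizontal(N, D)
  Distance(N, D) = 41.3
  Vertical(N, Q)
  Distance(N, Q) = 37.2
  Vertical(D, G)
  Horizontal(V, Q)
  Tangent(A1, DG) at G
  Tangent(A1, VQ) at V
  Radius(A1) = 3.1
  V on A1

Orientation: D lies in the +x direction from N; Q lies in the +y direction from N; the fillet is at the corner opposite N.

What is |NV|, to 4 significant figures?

53.32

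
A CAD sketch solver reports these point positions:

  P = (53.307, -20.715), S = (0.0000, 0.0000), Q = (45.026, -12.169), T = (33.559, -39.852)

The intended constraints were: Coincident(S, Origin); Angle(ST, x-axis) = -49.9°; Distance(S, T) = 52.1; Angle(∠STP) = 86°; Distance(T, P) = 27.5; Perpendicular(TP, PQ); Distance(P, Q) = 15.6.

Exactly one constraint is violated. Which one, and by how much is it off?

Distance(P, Q) = 15.6 — off by 3.70.

S = (0.00, 0.00) ✓; ST at -49.90° ✓; |ST| = 52.10 ✓; ∠STP = 86.00° ✓; |TP| = 27.50 ✓; ∠(TP, PQ) = 90.00° ✓; |PQ| = 11.90 ✗.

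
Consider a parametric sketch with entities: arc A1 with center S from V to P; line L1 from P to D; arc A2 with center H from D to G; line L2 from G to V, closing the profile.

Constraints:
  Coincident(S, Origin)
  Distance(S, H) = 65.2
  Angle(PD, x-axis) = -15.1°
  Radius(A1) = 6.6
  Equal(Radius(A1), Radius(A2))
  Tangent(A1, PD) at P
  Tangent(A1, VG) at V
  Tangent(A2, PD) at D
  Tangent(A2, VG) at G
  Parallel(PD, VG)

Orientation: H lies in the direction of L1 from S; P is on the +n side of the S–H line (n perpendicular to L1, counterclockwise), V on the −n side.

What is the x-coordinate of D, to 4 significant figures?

64.67

The slot axis is L1's direction at -15.1°, so u = (cos -15.1°, sin -15.1°) = (0.9655, -0.2605) and n = (−sin -15.1°, cos -15.1°) = (0.2605, 0.9655). S is at the origin and H lies 65.2 along u from S, so H = 65.2·u = (62.95, -16.98). Tangency of A1 to both parallel lines with radius 6.6 puts P and V at S ± 6.6·n: P = (1.719, 6.372), V = (-1.719, -6.372). Equal radii place D and G the same way about H: D = H + 6.6·n = (64.67, -10.61), G = H − 6.6·n = (61.23, -23.36). So D.x = 64.67.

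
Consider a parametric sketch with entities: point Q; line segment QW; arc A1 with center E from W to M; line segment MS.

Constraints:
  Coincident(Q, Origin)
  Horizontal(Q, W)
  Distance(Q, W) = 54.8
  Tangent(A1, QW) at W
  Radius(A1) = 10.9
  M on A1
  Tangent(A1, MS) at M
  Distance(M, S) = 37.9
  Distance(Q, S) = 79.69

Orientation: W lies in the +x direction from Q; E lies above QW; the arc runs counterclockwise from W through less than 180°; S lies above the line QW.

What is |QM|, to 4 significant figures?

66.72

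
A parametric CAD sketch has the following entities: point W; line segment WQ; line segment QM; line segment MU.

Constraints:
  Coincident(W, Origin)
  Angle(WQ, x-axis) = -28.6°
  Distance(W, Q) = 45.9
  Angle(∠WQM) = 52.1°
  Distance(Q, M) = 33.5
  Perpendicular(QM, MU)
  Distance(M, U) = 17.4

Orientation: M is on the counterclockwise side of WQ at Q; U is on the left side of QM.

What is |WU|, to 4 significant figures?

19.55

∠WQM = 52.1°, so QM runs at -28.6° + (180° − 52.1°) = 99.30° from the x-axis; with |QM| = 33.5, M = Q + 33.5·(cos 99.30°, sin 99.30°) = (34.89, 11.09). QM is perpendicular to MU; with |MU| = 17.4 on the left of QM, U = M + 17.4·(-0.9869, -0.1616) = (17.71, 8.276). Then |WU| = |U − W| = 19.55.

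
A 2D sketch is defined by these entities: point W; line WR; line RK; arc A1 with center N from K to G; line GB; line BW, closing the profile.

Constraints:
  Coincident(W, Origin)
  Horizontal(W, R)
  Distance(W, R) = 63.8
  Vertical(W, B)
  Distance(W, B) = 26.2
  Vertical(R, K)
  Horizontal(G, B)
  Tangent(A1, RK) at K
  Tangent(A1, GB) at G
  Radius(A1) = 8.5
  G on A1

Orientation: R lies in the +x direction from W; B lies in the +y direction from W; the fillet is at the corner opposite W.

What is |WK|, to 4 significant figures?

66.21

W is at the origin; WR is horizontal with |WR| = 63.8 and R on the +x side, so R = (63.80, 0.000). WB is vertical with |WB| = 26.2 and B on the +y side, so B = (0.000, 26.20). The virtual corner opposite W is at (63.80, 26.20). Tangency of A1 to RK means the radius NK is perpendicular to RK and since A1 is tangent to GB there, NG ⟂ GB, with radius 8.5, so the center N sits 8.5 in from both sides at N = (55.30, 17.70). That places the tangent points at K = (63.80, 17.70) on RK and G = (55.30, 26.20) on GB. Then |WK| = |K − W| = 66.21.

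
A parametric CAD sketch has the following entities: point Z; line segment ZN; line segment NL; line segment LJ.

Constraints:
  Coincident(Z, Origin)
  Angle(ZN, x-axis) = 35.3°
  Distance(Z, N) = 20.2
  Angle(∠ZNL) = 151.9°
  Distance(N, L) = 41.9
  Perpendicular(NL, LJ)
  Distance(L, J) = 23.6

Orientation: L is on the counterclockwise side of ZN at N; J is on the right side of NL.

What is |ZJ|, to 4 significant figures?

68.29

Z is at the origin; ZN runs at 35.3° with length 20.2, so N = 20.2·(cos 35.3°, sin 35.3°) = (16.49, 11.67). ∠ZNL = 151.9°, so NL runs at 35.3° + (180° − 151.9°) = 63.40° from the x-axis; with |NL| = 41.9, L = N + 41.9·(cos 63.40°, sin 63.40°) = (35.25, 49.14). NL is perpendicular to LJ; with |LJ| = 23.6 on the right of NL, J = L + 23.6·(0.8942, -0.4478) = (56.35, 38.57). Then |ZJ| = |J − Z| = 68.29.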